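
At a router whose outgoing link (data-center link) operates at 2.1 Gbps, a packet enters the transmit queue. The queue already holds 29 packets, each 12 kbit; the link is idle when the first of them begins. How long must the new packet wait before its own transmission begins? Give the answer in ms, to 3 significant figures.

Each queued packet: L/R = 12000/2100000000 = 0.00571429 ms.
29 queued → 0.165714 ms.
Queuing delay = 0.166 ms.

0.166 ms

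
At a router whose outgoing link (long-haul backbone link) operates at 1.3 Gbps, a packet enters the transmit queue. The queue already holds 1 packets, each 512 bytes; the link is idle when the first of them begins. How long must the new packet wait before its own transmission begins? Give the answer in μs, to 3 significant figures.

3.15 μs

Each queued packet: L/R = 4096/1300000000 = 3.15077 μs.
1 queued → 3.15077 μs.
Queuing delay = 3.15 μs.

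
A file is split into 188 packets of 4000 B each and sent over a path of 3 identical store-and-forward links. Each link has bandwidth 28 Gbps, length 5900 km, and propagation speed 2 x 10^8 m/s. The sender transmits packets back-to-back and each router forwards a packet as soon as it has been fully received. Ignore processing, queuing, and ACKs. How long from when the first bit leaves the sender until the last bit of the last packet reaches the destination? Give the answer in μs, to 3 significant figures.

Per-hop transmission t_tx = L/R = 32000/28000000000 = 1.14286 μs.
Per-hop propagation t_prop = 5900000/200000000 = 29500 μs.
Pipeline fill: first packet needs 3·t_tx to clear all hops; remaining 187 packets each add one t_tx.
Total = (3+188-1)·t_tx + 3·t_prop = 190·1.14286 + 3·29500 = 88700 μs.

88700 μs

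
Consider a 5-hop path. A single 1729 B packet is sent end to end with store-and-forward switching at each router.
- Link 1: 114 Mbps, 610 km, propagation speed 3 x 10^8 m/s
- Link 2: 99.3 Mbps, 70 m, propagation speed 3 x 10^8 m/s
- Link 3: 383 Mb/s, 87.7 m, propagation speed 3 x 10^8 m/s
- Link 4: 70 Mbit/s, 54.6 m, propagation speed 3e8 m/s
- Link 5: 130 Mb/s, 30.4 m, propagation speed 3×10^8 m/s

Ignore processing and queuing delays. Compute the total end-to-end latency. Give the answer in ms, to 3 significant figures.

L = 1729 × 8 = 13832 bits.
Transmission delays (L/R per hop): 0.121333, 0.139295, 0.0361149, 0.1976, 0.1064 ms; sum = 0.600743 ms.
Propagation delays (d/s per hop): 2.03333, 0.000233333, 0.000292333, 0.000182, 0.000101333 ms; sum = 2.03414 ms.
End-to-end = 2.63 ms.

2.63 ms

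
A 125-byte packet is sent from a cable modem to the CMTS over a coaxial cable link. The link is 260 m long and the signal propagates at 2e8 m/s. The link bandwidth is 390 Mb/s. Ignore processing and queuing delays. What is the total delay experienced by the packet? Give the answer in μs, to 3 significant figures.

L = 125 × 8 = 1000 bits.
Transmission delay = L/R = 1000 / 390000000 = 2.5641 μs.
Propagation delay = d/s = 260 m / 200000000 m/s = 1.3 μs.
Total = 3.86 μs.

3.86 μs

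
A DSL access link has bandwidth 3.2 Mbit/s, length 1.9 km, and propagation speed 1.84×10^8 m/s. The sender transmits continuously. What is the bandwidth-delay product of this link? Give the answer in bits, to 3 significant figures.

33.0 bits

Propagation delay = 1900 / 184000000 = 1.03261e-05 s.
BDP = R × t_prop = 3200000 × 1.03261e-05 = 33.0435 bits.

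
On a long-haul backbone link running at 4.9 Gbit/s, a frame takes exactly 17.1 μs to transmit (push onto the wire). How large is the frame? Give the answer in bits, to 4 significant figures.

83790 bits

L = R × t_tx = 4900000000 b/s × 1.71e-05 s = 83790 bits.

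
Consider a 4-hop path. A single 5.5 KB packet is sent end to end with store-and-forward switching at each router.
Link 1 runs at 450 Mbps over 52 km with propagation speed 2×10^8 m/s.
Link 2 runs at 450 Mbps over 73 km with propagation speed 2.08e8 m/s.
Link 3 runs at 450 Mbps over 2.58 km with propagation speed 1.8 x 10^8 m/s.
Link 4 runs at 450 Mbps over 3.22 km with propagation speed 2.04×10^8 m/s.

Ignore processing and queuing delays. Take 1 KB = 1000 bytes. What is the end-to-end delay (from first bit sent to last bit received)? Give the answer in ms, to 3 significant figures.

1.03 ms

L = 44000 bits.
Transmission delay per hop = L/R = 44000/450000000 = 0.0977778 ms; 4 hops → 0.391111 ms.
Propagation delays (d/s per hop): 0.26, 0.350962, 0.0143333, 0.0157843 ms; sum = 0.641079 ms.
End-to-end = 1.03 ms.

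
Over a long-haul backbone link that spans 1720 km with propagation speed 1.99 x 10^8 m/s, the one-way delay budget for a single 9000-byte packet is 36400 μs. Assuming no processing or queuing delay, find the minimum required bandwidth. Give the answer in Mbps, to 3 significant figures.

L = 72000 bits.
Propagation delay = 1720000 / 199000000 = 8643.22 μs.
Transmission budget = 36400 − 8643.22 = 27756.8 μs.
R ≥ L / t_tx = 72000 bits / 0.0277568 s = 2.59 Mbps.

2.59 Mbps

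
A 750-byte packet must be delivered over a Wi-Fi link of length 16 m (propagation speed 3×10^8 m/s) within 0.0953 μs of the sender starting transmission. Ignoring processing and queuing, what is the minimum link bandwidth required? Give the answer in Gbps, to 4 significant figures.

143.0 Gbps

L = 6000 bits.
Propagation delay = 16 / 300000000 = 0.0533333 μs.
Transmission budget = 0.0953 − 0.0533333 = 0.0419667 μs.
R ≥ L / t_tx = 6000 bits / 4.19667e-08 s = 143.0 Gbps.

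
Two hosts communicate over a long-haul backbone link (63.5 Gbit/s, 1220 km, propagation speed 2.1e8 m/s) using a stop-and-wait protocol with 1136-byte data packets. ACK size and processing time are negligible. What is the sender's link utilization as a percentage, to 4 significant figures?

t_tx = L/R = 9088/63500000000 = 1.43118e-07 s.
t_prop = 1220000/210000000 = 0.00580952 s; RTT = 0.011619 s.
Cycle = t_tx + RTT = 0.0116192 s.
Utilization = t_tx / cycle = 1.43118e-07/0.0116192 = 0.001232 %.

0.001232 %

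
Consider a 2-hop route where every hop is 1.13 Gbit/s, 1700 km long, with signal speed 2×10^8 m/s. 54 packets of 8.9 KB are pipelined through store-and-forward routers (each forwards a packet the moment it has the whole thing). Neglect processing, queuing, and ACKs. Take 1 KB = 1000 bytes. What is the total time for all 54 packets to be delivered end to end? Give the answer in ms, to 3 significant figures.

20.5 ms

Per-hop transmission t_tx = L/R = 71200/1130000000 = 0.0630088 ms.
Per-hop propagation t_prop = 1700000/200000000 = 8.5 ms.
Pipeline fill: first packet needs 2·t_tx to clear all hops; remaining 53 packets each add one t_tx.
Total = (2+54-1)·t_tx + 2·t_prop = 55·0.0630088 + 2·8.5 = 20.5 ms.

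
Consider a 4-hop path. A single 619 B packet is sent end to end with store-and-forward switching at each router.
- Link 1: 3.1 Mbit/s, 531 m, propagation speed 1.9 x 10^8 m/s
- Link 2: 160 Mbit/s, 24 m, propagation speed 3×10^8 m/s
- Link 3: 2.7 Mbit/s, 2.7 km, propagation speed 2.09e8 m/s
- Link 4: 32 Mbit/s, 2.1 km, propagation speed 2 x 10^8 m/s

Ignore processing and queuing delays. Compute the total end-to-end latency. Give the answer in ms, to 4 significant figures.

3.643 ms

L = 619 × 8 = 4952 bits.
Transmission delays (L/R per hop): 1.59742, 0.03095, 1.83407, 0.15475 ms; sum = 3.61719 ms.
Propagation delays (d/s per hop): 0.00279474, 8e-05, 0.0129187, 0.0105 ms; sum = 0.0262934 ms.
End-to-end = 3.643 ms.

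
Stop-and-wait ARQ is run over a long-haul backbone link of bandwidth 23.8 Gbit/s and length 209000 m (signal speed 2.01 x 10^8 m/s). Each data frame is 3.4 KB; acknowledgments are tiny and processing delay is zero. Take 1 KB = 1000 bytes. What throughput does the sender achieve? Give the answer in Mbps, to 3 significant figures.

13.1 Mbps

t_tx = L/R = 27200/23800000000 = 1.14286e-06 s.
t_prop = 209000/2.01e+08 = 0.0010398 s; RTT = 0.0020796 s.
Cycle = t_tx + RTT = 0.00208074 s.
Throughput = L / cycle = 27200 / 0.00208074 = 13.1 Mbps.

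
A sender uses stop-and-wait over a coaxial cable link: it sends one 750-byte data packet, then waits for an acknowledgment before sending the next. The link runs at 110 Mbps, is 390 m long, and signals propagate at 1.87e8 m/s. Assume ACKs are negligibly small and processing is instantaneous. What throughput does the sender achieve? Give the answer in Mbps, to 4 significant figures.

102.2 Mbps

t_tx = L/R = 6000/110000000 = 5.45455e-05 s.
t_prop = 390/187000000 = 2.08556e-06 s; RTT = 4.17112e-06 s.
Cycle = t_tx + RTT = 5.87166e-05 s.
Throughput = L / cycle = 6000 / 5.87166e-05 = 102.2 Mbps.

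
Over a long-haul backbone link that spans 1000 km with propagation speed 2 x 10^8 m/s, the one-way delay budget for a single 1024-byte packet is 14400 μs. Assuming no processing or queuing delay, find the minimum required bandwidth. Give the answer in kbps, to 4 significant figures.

871.5 kbps

L = 8192 bits.
Propagation delay = 1000000 / 200000000 = 5000 μs.
Transmission budget = 14400 − 5000 = 9400 μs.
R ≥ L / t_tx = 8192 bits / 0.0094 s = 871.5 kbps.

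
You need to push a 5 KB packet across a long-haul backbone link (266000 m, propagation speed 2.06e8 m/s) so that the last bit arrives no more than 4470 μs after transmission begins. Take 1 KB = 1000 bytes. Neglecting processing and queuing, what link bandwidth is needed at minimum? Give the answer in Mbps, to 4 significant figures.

L = 40000 bits.
Propagation delay = 266000 / 206000000 = 1291.26 μs.
Transmission budget = 4470 − 1291.26 = 3178.74 μs.
R ≥ L / t_tx = 40000 bits / 0.00317874 s = 12.58 Mbps.

12.58 Mbps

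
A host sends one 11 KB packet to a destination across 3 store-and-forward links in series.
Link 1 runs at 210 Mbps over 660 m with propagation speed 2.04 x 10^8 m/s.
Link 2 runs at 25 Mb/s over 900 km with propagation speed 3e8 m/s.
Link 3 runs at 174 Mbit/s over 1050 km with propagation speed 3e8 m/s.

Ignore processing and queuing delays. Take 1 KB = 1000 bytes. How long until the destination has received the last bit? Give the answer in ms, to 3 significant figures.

L = 88000 bits.
Transmission delays (L/R per hop): 0.419048, 3.52, 0.505747 ms; sum = 4.44479 ms.
Propagation delays (d/s per hop): 0.00323529, 3, 3.5 ms; sum = 6.50324 ms.
End-to-end = 10.9 ms.

10.9 ms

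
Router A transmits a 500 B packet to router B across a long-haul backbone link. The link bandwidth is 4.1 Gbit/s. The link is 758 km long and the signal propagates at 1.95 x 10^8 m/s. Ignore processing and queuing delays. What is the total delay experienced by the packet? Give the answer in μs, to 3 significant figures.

L = 500 × 8 = 4000 bits.
Transmission delay = L/R = 4000 / 4.1e+09 = 0.97561 μs.
Propagation delay = d/s = 758000 m / 195000000 m/s = 3887.18 μs.
Total = 3890 μs.

3890 μs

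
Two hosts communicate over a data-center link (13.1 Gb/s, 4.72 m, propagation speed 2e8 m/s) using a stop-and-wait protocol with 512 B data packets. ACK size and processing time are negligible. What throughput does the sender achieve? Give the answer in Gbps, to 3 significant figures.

t_tx = L/R = 4096/13100000000 = 3.12672e-07 s.
t_prop = 4.72/200000000 = 2.36e-08 s; RTT = 4.72e-08 s.
Cycle = t_tx + RTT = 3.59872e-07 s.
Throughput = L / cycle = 4096 / 3.59872e-07 = 11.4 Gbps.

11.4 Gbps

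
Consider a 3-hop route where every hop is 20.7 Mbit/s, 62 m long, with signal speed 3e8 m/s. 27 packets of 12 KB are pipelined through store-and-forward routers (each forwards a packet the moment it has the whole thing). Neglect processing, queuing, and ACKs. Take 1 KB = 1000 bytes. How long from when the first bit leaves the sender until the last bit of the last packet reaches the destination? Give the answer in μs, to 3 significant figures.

134000 μs

Per-hop transmission t_tx = L/R = 96000/20700000 = 4637.68 μs.
Per-hop propagation t_prop = 62/300000000 = 0.206667 μs.
Pipeline fill: first packet needs 3·t_tx to clear all hops; remaining 26 packets each add one t_tx.
Total = (3+27-1)·t_tx + 3·t_prop = 29·4637.68 + 3·0.206667 = 134000 μs.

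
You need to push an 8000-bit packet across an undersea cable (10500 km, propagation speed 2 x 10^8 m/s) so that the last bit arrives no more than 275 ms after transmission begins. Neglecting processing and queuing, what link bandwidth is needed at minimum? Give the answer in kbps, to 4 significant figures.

35.96 kbps

Propagation delay = 10500000 / 200000000 = 52.5 ms.
Transmission budget = 275 − 52.5 = 222.5 ms.
R ≥ L / t_tx = 8000 bits / 0.2225 s = 35.96 kbps.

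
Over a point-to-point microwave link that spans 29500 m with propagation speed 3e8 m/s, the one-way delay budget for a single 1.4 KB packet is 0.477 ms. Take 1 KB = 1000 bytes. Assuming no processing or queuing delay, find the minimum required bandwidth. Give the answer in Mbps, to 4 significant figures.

L = 11200 bits.
Propagation delay = 29500 / 300000000 = 0.0983333 ms.
Transmission budget = 0.477 − 0.0983333 = 0.378667 ms.
R ≥ L / t_tx = 11200 bits / 0.000378667 s = 29.58 Mbps.

29.58 Mbps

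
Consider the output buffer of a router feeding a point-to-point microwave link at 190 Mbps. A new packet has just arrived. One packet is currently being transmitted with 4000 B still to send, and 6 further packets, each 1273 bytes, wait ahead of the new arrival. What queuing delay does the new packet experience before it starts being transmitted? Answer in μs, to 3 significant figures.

490 μs

Each queued packet: L/R = 10184/190000000 = 53.6 μs.
6 queued → 321.6 μs.
Plus remaining 32000 bits of current packet: 168.421 μs.
Queuing delay = 490 μs.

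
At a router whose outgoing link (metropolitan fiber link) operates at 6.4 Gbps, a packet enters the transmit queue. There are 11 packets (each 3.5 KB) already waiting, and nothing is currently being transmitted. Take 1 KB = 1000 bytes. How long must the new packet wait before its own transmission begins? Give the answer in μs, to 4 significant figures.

48.13 μs

Each queued packet: L/R = 28000/6400000000 = 4.375 μs.
11 queued → 48.125 μs.
Queuing delay = 48.13 μs.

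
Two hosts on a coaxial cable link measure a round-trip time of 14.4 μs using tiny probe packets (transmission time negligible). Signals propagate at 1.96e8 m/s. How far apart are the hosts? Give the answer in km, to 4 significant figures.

1.411 km

One-way propagation = RTT/2 = 7.2 μs.
d = s × t = 196000000 × 7.2e-06 = 1.411 km.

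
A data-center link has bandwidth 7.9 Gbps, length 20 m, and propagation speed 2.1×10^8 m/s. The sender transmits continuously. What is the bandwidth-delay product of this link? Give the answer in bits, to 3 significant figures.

752 bits

Propagation delay = 20 / 210000000 = 9.52381e-08 s.
BDP = R × t_prop = 7900000000 × 9.52381e-08 = 752.381 bits.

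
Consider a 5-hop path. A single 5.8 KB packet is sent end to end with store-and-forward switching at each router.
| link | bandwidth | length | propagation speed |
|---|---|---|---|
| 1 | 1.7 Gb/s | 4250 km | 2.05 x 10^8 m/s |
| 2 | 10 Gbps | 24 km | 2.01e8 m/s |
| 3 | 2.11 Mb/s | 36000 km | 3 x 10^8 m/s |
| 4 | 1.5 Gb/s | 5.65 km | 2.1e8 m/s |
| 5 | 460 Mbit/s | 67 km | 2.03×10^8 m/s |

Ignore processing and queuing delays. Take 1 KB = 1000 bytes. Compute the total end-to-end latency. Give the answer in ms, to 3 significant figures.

L = 46400 bits.
Transmission delays (L/R per hop): 0.0272941, 0.00464, 21.9905, 0.0309333, 0.10087 ms; sum = 22.1543 ms.
Propagation delays (d/s per hop): 20.7317, 0.119403, 120, 0.0269048, 0.330049 ms; sum = 141.208 ms.
End-to-end = 163 ms.

163 ms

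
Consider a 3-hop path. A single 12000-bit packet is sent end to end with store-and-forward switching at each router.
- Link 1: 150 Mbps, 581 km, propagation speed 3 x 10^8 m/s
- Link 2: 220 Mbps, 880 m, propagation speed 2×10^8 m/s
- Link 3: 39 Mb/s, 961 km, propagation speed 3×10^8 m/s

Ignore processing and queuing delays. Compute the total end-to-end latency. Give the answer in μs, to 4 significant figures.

Transmission delays (L/R per hop): 80, 54.5455, 307.692 μs; sum = 442.238 μs.
Propagation delays (d/s per hop): 1936.67, 4.4, 3203.33 μs; sum = 5144.4 μs.
End-to-end = 5587 μs.

5587 μs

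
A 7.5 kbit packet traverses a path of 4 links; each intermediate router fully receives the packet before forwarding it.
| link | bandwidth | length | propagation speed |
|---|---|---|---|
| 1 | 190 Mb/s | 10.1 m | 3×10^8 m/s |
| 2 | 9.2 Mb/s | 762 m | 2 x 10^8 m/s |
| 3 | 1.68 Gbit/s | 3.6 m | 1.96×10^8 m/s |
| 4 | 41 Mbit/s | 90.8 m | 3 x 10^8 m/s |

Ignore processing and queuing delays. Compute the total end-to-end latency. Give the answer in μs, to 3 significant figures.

1050 μs

L = 7500 bits.
Transmission delays (L/R per hop): 39.4737, 815.217, 4.46429, 182.927 μs; sum = 1042.08 μs.
Propagation delays (d/s per hop): 0.0336667, 3.81, 0.0183673, 0.302667 μs; sum = 4.1647 μs.
End-to-end = 1050 μs.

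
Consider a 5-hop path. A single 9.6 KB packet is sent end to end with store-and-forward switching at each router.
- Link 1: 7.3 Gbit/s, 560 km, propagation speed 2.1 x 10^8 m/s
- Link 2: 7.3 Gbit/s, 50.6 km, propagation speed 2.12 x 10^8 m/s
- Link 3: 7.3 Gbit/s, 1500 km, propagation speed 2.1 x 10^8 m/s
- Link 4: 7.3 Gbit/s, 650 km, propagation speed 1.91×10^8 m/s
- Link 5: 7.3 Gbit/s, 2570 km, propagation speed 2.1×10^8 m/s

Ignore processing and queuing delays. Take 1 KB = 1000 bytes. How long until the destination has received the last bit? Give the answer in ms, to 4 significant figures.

L = 76800 bits.
Transmission delay per hop = L/R = 76800/7300000000 = 0.0105205 ms; 5 hops → 0.0526027 ms.
Propagation delays (d/s per hop): 2.66667, 0.238679, 7.14286, 3.40314, 12.2381 ms; sum = 25.6894 ms.
End-to-end = 25.74 ms.

25.74 ms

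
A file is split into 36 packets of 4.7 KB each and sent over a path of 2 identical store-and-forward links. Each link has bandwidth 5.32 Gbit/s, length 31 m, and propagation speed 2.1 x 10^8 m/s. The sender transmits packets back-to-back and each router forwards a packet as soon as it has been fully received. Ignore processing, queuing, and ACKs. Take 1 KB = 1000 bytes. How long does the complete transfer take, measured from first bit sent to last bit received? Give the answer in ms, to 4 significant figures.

0.2618 ms

Per-hop transmission t_tx = L/R = 37600/5320000000 = 0.00706767 ms.
Per-hop propagation t_prop = 31/210000000 = 0.000147619 ms.
Pipeline fill: first packet needs 2·t_tx to clear all hops; remaining 35 packets each add one t_tx.
Total = (2+36-1)·t_tx + 2·t_prop = 37·0.00706767 + 2·0.000147619 = 0.2618 ms.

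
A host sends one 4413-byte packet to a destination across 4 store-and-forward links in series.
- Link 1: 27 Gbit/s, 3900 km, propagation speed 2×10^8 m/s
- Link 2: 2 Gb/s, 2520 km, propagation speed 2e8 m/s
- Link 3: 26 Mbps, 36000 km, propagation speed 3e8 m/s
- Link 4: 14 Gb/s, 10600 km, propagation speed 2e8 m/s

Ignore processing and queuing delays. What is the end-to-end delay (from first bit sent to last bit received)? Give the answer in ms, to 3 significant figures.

L = 4413 × 8 = 35304 bits.
Transmission delays (L/R per hop): 0.00130756, 0.017652, 1.35785, 0.00252171 ms; sum = 1.37933 ms.
Propagation delays (d/s per hop): 19.5, 12.6, 120, 53 ms; sum = 205.1 ms.
End-to-end = 206 ms.

206 ms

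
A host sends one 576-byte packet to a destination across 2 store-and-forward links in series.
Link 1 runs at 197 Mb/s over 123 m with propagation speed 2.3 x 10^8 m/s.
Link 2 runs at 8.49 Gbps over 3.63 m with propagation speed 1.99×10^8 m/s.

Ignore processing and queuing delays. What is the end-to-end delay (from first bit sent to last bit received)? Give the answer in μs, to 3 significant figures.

24.5 μs

L = 576 × 8 = 4608 bits.
Transmission delays (L/R per hop): 23.3909, 0.542756 μs; sum = 23.9336 μs.
Propagation delays (d/s per hop): 0.534783, 0.0182412 μs; sum = 0.553024 μs.
End-to-end = 24.5 μs.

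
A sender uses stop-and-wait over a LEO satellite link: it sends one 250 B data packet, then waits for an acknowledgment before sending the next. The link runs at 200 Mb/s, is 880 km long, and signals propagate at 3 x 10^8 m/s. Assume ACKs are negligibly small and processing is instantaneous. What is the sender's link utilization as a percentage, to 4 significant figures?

t_tx = L/R = 2000/200000000 = 1e-05 s.
t_prop = 880000/300000000 = 0.00293333 s; RTT = 0.00586667 s.
Cycle = t_tx + RTT = 0.00587667 s.
Utilization = t_tx / cycle = 1e-05/0.00587667 = 0.1702 %.

0.1702 %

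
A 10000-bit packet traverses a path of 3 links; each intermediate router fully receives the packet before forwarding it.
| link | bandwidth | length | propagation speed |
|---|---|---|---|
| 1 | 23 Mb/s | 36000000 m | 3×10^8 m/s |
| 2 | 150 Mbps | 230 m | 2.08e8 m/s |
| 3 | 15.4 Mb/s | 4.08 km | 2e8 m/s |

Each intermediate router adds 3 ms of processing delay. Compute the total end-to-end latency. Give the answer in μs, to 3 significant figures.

Transmission delays (L/R per hop): 434.783, 66.6667, 649.351 μs; sum = 1150.8 μs.
Propagation delays (d/s per hop): 120000, 1.10577, 20.4 μs; sum = 120022 μs.
Processing at 2 router(s): 2 × 3 ms = 6000 μs.
End-to-end = 127000 μs.

127000 μs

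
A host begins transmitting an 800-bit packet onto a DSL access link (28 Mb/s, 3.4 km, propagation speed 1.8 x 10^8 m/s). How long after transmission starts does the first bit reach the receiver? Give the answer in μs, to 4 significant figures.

18.89 μs

First bit experiences only propagation delay: d/s = 3400/180000000 = 18.89 μs.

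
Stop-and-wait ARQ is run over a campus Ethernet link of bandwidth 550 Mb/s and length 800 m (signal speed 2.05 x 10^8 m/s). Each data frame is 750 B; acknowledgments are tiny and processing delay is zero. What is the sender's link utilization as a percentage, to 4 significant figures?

t_tx = L/R = 6000/550000000 = 1.09091e-05 s.
t_prop = 800/2.05e+08 = 3.90244e-06 s; RTT = 7.80488e-06 s.
Cycle = t_tx + RTT = 1.8714e-05 s.
Utilization = t_tx / cycle = 1.09091e-05/1.8714e-05 = 58.29 %.

58.29 %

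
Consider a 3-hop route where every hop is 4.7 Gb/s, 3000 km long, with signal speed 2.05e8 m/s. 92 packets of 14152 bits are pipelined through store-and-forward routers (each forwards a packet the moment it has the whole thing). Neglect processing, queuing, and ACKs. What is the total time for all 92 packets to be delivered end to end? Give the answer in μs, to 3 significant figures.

44200 μs

Per-hop transmission t_tx = L/R = 14152/4700000000 = 3.01106 μs.
Per-hop propagation t_prop = 3000000/2.05e+08 = 14634.1 μs.
Pipeline fill: first packet needs 3·t_tx to clear all hops; remaining 91 packets each add one t_tx.
Total = (3+92-1)·t_tx + 3·t_prop = 94·3.01106 + 3·14634.1 = 44200 μs.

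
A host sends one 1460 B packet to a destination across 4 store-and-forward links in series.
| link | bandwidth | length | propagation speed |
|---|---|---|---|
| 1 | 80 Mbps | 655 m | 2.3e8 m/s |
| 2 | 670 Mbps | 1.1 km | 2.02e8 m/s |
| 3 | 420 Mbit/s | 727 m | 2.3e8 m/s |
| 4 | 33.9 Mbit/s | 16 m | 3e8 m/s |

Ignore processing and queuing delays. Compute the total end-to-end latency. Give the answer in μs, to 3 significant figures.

547 μs

L = 1460 × 8 = 11680 bits.
Transmission delays (L/R per hop): 146, 17.4328, 27.8095, 344.543 μs; sum = 535.785 μs.
Propagation delays (d/s per hop): 2.84783, 5.44554, 3.16087, 0.0533333 μs; sum = 11.5076 μs.
End-to-end = 547 μs.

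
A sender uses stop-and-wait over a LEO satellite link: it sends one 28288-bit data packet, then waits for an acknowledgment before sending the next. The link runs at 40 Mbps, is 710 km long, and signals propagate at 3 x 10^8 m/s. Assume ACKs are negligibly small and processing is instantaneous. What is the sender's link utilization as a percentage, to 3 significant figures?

13.0 %

t_tx = L/R = 28288/40000000 = 0.0007072 s.
t_prop = 710000/300000000 = 0.00236667 s; RTT = 0.00473333 s.
Cycle = t_tx + RTT = 0.00544053 s.
Utilization = t_tx / cycle = 0.0007072/0.00544053 = 13.0 %.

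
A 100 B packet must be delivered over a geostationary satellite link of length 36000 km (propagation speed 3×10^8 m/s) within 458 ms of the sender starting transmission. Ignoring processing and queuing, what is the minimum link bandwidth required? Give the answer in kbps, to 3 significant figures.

2.37 kbps

L = 800 bits.
Propagation delay = 36000000 / 300000000 = 120 ms.
Transmission budget = 458 − 120 = 338 ms.
R ≥ L / t_tx = 800 bits / 0.338 s = 2.37 kbps.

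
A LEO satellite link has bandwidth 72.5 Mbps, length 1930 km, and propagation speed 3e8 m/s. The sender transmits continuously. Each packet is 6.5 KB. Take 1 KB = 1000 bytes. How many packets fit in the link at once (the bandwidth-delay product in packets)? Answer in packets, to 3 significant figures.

8.97 packets

Propagation delay = 1930000 / 300000000 = 0.00643333 s.
BDP = R × t_prop = 72500000 × 0.00643333 = 466417 bits.
In packets of 52000 bits: 8.97 packets.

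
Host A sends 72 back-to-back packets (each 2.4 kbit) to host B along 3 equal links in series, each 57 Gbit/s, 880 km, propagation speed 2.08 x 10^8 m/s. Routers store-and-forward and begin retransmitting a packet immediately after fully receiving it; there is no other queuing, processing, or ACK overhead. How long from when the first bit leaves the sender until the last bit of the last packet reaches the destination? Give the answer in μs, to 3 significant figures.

Per-hop transmission t_tx = L/R = 2400/57000000000 = 0.0421053 μs.
Per-hop propagation t_prop = 880000/208000000 = 4230.77 μs.
Pipeline fill: first packet needs 3·t_tx to clear all hops; remaining 71 packets each add one t_tx.
Total = (3+72-1)·t_tx + 3·t_prop = 74·0.0421053 + 3·4230.77 = 12700 μs.

12700 μs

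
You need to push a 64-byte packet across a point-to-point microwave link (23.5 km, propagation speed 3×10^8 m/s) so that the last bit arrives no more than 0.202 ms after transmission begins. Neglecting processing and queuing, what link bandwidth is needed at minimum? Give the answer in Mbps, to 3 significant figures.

4.14 Mbps

L = 512 bits.
Propagation delay = 23500 / 300000000 = 0.0783333 ms.
Transmission budget = 0.202 − 0.0783333 = 0.123667 ms.
R ≥ L / t_tx = 512 bits / 0.000123667 s = 4.14 Mbps.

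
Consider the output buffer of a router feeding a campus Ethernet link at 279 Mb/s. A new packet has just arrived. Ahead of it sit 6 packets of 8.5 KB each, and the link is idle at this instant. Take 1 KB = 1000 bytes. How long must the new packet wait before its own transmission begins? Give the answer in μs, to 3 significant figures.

1460 μs

Each queued packet: L/R = 68000/279000000 = 243.728 μs.
6 queued → 1462.37 μs.
Queuing delay = 1460 μs.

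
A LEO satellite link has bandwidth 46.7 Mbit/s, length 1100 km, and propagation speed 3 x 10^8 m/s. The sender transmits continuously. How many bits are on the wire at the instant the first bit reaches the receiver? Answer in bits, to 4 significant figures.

Propagation delay = 1100000 / 300000000 = 0.00366667 s.
BDP = R × t_prop = 46700000 × 0.00366667 = 171233 bits.

171200 bits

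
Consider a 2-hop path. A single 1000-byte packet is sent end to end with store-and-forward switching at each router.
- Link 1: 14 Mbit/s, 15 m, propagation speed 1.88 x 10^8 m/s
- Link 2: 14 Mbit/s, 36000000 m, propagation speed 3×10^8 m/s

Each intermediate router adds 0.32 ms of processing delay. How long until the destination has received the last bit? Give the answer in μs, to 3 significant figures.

L = 1000 × 8 = 8000 bits.
Transmission delay per hop = L/R = 8000/14000000 = 571.429 μs; 2 hops → 1142.86 μs.
Propagation delays (d/s per hop): 0.0797872, 120000 μs; sum = 120000 μs.
Processing at 1 router(s): 1 × 0.32 ms = 320 μs.
End-to-end = 121000 μs.

121000 μs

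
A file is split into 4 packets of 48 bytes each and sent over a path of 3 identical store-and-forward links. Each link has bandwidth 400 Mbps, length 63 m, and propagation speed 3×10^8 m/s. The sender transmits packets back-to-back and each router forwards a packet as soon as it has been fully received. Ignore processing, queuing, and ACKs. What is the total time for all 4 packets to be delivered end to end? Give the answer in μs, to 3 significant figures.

6.39 μs

Per-hop transmission t_tx = L/R = 384/400000000 = 0.96 μs.
Per-hop propagation t_prop = 63/300000000 = 0.21 μs.
Pipeline fill: first packet needs 3·t_tx to clear all hops; remaining 3 packets each add one t_tx.
Total = (3+4-1)·t_tx + 3·t_prop = 6·0.96 + 3·0.21 = 6.39 μs.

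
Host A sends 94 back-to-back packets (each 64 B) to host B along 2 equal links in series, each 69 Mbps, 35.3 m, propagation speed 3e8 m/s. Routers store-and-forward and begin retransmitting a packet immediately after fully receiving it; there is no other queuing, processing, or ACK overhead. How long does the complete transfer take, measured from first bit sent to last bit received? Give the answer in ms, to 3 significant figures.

0.705 ms

Per-hop transmission t_tx = L/R = 512/69000000 = 0.00742029 ms.
Per-hop propagation t_prop = 35.3/300000000 = 0.000117667 ms.
Pipeline fill: first packet needs 2·t_tx to clear all hops; remaining 93 packets each add one t_tx.
Total = (2+94-1)·t_tx + 2·t_prop = 95·0.00742029 + 2·0.000117667 = 0.705 ms.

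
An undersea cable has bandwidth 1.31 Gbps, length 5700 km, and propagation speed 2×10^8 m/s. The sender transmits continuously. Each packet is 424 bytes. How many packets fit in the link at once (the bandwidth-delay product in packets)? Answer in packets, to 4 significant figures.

Propagation delay = 5700000 / 200000000 = 0.0285 s.
BDP = R × t_prop = 1310000000 × 0.0285 = 37335000 bits.
In packets of 3392 bits: 11010 packets.

11010 packets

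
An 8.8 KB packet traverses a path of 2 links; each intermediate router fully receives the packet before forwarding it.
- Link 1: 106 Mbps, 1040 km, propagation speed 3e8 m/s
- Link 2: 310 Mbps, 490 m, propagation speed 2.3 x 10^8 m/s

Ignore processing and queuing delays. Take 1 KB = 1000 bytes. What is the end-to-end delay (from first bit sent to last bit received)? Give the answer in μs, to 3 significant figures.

L = 70400 bits.
Transmission delays (L/R per hop): 664.151, 227.097 μs; sum = 891.248 μs.
Propagation delays (d/s per hop): 3466.67, 2.13043 μs; sum = 3468.8 μs.
End-to-end = 4360 μs.

4360 μs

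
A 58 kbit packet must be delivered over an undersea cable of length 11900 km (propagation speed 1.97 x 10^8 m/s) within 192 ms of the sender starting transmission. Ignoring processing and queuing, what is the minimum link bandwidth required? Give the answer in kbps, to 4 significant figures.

Propagation delay = 11900000 / 197000000 = 60.4061 ms.
Transmission budget = 192 − 60.4061 = 131.594 ms.
R ≥ L / t_tx = 58000 bits / 0.131594 s = 440.7 kbps.

440.7 kbps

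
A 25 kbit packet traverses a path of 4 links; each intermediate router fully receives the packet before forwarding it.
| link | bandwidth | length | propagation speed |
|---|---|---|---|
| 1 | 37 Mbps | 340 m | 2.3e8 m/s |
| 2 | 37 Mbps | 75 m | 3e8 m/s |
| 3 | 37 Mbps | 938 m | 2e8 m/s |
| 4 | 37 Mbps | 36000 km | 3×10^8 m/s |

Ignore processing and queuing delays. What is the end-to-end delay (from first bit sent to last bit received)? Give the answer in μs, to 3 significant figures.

123000 μs

L = 25000 bits.
Transmission delay per hop = L/R = 25000/37000000 = 675.676 μs; 4 hops → 2702.7 μs.
Propagation delays (d/s per hop): 1.47826, 0.25, 4.69, 120000 μs; sum = 120006 μs.
End-to-end = 123000 μs.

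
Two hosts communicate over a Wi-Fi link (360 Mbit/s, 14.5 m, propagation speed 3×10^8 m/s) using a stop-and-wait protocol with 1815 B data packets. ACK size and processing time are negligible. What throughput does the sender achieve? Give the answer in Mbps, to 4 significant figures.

t_tx = L/R = 14520/360000000 = 4.03333e-05 s.
t_prop = 14.5/300000000 = 4.83333e-08 s; RTT = 9.66667e-08 s.
Cycle = t_tx + RTT = 4.043e-05 s.
Throughput = L / cycle = 14520 / 4.043e-05 = 359.1 Mbps.

359.1 Mbps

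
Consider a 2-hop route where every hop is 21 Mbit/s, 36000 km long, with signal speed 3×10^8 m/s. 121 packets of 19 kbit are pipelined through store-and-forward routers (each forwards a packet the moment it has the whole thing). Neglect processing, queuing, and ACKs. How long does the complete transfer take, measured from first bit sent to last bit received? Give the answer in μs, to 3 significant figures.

350000 μs

Per-hop transmission t_tx = L/R = 19000/21000000 = 904.762 μs.
Per-hop propagation t_prop = 36000000/300000000 = 120000 μs.
Pipeline fill: first packet needs 2·t_tx to clear all hops; remaining 120 packets each add one t_tx.
Total = (2+121-1)·t_tx + 2·t_prop = 122·904.762 + 2·120000 = 350000 μs.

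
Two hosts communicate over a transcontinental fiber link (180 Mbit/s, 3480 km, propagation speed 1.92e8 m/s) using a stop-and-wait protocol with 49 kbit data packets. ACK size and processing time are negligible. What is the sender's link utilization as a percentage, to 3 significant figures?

0.745 %

t_tx = L/R = 49000/180000000 = 0.000272222 s.
t_prop = 3480000/192000000 = 0.018125 s; RTT = 0.03625 s.
Cycle = t_tx + RTT = 0.0365222 s.
Utilization = t_tx / cycle = 0.000272222/0.0365222 = 0.745 %.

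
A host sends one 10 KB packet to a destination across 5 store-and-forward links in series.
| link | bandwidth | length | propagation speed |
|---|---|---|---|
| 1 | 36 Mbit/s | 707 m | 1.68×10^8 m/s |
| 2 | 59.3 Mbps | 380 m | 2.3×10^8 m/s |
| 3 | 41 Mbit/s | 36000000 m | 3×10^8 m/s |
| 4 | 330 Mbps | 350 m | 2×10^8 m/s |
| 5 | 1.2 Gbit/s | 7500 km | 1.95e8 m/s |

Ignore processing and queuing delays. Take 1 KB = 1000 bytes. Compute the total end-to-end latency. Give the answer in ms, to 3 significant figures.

164 ms

L = 80000 bits.
Transmission delays (L/R per hop): 2.22222, 1.34907, 1.95122, 0.242424, 0.0666667 ms; sum = 5.83161 ms.
Propagation delays (d/s per hop): 0.00420833, 0.00165217, 120, 0.00175, 38.4615 ms; sum = 158.469 ms.
End-to-end = 164 ms.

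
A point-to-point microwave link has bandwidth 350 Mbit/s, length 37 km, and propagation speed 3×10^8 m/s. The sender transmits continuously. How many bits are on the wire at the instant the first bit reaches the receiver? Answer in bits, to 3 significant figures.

Propagation delay = 37000 / 300000000 = 0.000123333 s.
BDP = R × t_prop = 350000000 × 0.000123333 = 43166.7 bits.

43200 bits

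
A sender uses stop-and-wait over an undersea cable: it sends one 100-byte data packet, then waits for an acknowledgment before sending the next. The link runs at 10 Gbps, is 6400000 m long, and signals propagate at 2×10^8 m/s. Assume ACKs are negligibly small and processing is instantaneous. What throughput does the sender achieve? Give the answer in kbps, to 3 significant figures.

12.5 kbps

t_tx = L/R = 800/10000000000 = 8e-08 s.
t_prop = 6400000/200000000 = 0.032 s; RTT = 0.064 s.
Cycle = t_tx + RTT = 0.0640001 s.
Throughput = L / cycle = 800 / 0.0640001 = 12.5 kbps.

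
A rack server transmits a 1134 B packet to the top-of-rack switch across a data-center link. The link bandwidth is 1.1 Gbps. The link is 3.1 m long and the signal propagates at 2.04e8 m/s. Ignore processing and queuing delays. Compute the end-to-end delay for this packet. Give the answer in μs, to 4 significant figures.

L = 1134 × 8 = 9072 bits.
Transmission delay = L/R = 9072 / 1100000000 = 8.24727 μs.
Propagation delay = d/s = 3.1 m / 204000000 m/s = 0.0151961 μs.
Total = 8.262 μs.

8.262 μs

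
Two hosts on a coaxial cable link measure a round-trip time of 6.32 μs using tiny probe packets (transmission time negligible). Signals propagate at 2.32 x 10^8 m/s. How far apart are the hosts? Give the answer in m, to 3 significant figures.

One-way propagation = RTT/2 = 3.16 μs.
d = s × t = 2.32e+08 × 3.16e-06 = 733 m.

733 m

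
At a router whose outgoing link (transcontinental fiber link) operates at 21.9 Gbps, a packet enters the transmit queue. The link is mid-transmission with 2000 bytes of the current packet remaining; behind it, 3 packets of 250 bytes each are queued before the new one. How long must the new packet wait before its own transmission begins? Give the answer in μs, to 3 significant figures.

1.00 μs

Each queued packet: L/R = 2000/21900000000 = 0.0913242 μs.
3 queued → 0.273973 μs.
Plus remaining 16000 bits of current packet: 0.730594 μs.
Queuing delay = 1.00 μs.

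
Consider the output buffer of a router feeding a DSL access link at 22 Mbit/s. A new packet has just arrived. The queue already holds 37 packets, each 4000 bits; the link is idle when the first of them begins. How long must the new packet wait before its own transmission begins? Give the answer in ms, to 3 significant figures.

Each queued packet: L/R = 4000/22000000 = 0.181818 ms.
37 queued → 6.72727 ms.
Queuing delay = 6.73 ms.

6.73 ms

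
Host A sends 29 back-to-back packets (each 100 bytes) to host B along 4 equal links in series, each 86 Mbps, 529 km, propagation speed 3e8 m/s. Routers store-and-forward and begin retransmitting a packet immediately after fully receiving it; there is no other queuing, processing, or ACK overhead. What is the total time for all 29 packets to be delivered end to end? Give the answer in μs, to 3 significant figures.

7350 μs

Per-hop transmission t_tx = L/R = 800/86000000 = 9.30233 μs.
Per-hop propagation t_prop = 529000/300000000 = 1763.33 μs.
Pipeline fill: first packet needs 4·t_tx to clear all hops; remaining 28 packets each add one t_tx.
Total = (4+29-1)·t_tx + 4·t_prop = 32·9.30233 + 4·1763.33 = 7350 μs.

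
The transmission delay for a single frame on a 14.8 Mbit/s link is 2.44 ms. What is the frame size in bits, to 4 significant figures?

L = R × t_tx = 14800000 b/s × 0.00244 s = 36112 bits.

36110 bits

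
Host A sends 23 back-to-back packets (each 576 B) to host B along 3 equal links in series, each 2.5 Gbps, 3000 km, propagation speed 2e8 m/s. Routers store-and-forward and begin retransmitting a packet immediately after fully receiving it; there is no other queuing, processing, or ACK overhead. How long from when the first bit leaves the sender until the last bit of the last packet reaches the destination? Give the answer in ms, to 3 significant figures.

45.0 ms

Per-hop transmission t_tx = L/R = 4608/2500000000 = 0.0018432 ms.
Per-hop propagation t_prop = 3000000/200000000 = 15 ms.
Pipeline fill: first packet needs 3·t_tx to clear all hops; remaining 22 packets each add one t_tx.
Total = (3+23-1)·t_tx + 3·t_prop = 25·0.0018432 + 3·15 = 45.0 ms.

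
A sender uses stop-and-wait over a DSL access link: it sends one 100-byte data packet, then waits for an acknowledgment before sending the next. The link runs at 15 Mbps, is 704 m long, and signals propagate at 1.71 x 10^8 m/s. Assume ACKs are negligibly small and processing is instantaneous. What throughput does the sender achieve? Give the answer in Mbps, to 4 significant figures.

t_tx = L/R = 800/15000000 = 5.33333e-05 s.
t_prop = 704/171000000 = 4.11696e-06 s; RTT = 8.23392e-06 s.
Cycle = t_tx + RTT = 6.15673e-05 s.
Throughput = L / cycle = 800 / 6.15673e-05 = 12.99 Mbps.

12.99 Mbps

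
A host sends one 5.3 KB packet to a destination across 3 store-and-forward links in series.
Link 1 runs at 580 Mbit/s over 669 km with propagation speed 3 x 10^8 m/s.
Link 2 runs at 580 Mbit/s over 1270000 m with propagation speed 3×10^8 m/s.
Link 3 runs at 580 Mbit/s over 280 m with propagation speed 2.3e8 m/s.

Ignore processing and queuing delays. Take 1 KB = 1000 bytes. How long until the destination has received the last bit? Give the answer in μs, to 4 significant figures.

6684 μs

L = 42400 bits.
Transmission delay per hop = L/R = 42400/580000000 = 73.1034 μs; 3 hops → 219.31 μs.
Propagation delays (d/s per hop): 2230, 4233.33, 1.21739 μs; sum = 6464.55 μs.
End-to-end = 6684 μs.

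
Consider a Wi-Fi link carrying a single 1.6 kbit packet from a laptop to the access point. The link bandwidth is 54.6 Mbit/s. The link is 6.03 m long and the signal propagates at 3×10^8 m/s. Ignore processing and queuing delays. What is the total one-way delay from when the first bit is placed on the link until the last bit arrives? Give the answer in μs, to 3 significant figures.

29.3 μs

L = 1600 bits.
Transmission delay = L/R = 1600 / 54600000 = 29.304 μs.
Propagation delay = d/s = 6.03 m / 300000000 m/s = 0.0201 μs.
Total = 29.3 μs.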